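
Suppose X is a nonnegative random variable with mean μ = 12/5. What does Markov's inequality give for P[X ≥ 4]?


μ = E[X] = 12/5, a = 4.
Markov: P[X ≥ 4] ≤ μ/a = (12/5)/4 = 3/5.
Numerically: ≈ 0.6000.
(Since a = 4 > μ = 2.4000, the bound 3/5 is < 1 and informative.)

P[X ≥ 4] ≤ 3/5 ≈ 0.6000.


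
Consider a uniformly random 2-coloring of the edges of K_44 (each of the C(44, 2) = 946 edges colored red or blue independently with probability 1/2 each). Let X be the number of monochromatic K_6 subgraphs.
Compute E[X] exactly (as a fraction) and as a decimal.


Let X = Σ_S X_S over the C(44, 6) = 7059052 subsets S of size 6, where X_S = 1 if the K_6 on S is monochromatic.
For a fixed S, the K_6 on S has C(6, 2) = 15 edges. P[all 15 edges red] = (1/2)^15, and likewise for blue, so P[monochromatic] = 2·(1/2)^15 = 2^{1 − 15} = 1/16384.
By linearity of expectation: E[X] = C(44, 6) · 2^{1 − 15} = 7059052 · 1/16384 = 1764763/4096.
Numerically: E[X] ≈ 430.850342.

E[X] = C(44,6)·2^(1−C(6,2)) = 1764763/4096 ≈ 430.850342.


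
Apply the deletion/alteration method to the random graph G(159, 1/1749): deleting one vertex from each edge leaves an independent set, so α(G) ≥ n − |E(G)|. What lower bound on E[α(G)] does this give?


E[|E(G)|] = C(159, 2)·p = 12561 · (1/1749) = 79/11.
E[α(G)] ≥ n − E[|E(G)|] = 159 − 79/11 = 1670/11.
Numerically: ≈ 151.81818.
(This is only a lower bound; the true E[α(G)] may be larger.)

E[α(G)] ≥ 1670/11 ≈ 151.81818.


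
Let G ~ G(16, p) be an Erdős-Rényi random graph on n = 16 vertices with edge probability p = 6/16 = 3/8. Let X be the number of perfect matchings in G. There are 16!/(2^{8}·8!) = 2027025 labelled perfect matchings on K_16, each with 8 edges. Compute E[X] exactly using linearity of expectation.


K_16 has 16!/(2^{8}·8!) = 2027025 labelled perfect matchings.
For each such perfect matching H, let X_H = 1 if all 8 edges of H are present in G. Then P[X_H = 1] = p^{8} = (3/8)^{8} = 6561/16777216.
By linearity of expectation: E[X] = Σ_H E[X_H] = 2027025 · p^{8} = 2027025 · 6561/16777216 = 13299311025/16777216.
Numerically: E[X] ≈ 792.7.

E[X] = 2027025 · (3/8)^{8} = 13299311025/16777216 ≈ 792.7.


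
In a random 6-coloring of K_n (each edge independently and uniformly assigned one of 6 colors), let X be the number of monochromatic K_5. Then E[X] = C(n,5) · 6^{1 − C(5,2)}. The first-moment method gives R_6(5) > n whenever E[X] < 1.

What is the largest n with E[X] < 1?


We need C(n, 5) · 6^{1 − 10} < 1, i.e. C(n, 5) < 6^{10 − 1} = 10077696.
Check values of n near the boundary:
  n = 66: C(66, 5) = 8936928; 8936928 < 10077696? YES
  n = 67: C(67, 5) = 9657648; 9657648 < 10077696? YES
  n = 68: C(68, 5) = 10424128; 10424128 < 10077696? NO
The largest n with C(n, 5) < 10077696 is n = 67 (where E[X] = 67067/69984 ≈ 0.958319). Hence R_6(5) > 67, i.e. R_6(5) ≥ 68.

Largest n = 67; hence R_6(5) > 67.


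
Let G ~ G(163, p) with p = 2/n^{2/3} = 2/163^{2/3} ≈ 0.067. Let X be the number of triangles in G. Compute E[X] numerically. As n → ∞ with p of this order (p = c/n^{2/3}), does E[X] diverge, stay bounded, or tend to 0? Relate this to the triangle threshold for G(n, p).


Number of potential triangles: C(163, 3) = 708561.
Each occurs with probability p³ ≈ (0.067)³ ≈ 3.01103e-04.
By linearity: E[X] = C(163, 3)·p³ ≈ 708561 · 3.01103e-04 ≈ 213.350.
Since α = 2/3 < 1, p = c/n^{2/3} ≫ 1/n is above the triangle threshold p ~ 1/n. Asymptotically E[X] ~ (c³/6)·n^{3(1−α)} = (2³/6)·n^{1} → ∞; triangles are abundant w.h.p.

E[X] ≈ 213.350; in regime p = Θ(1/n^{2/3}) E[X] diverges (above the triangle threshold p ~ 1/n).


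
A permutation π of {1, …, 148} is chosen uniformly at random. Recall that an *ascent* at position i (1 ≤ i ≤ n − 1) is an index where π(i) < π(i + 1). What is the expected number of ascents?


Write X = Σ X_I over i = 1, …, 147, with X_I the indicator of one ascent.
There are 147 indicators.
For each fixed i, the pair (π(i), π(i+1)) is a uniformly random ordered pair of distinct values from {1, …, 148}; by symmetry P[π(i) < π(i+1)] = 1/2.
By linearity: E[X] = 147 · (1/2) = (148 − 1) · (1/2) = 147/2 ≈ 73.5000.

E[X] = 147/2 = 73.5000.


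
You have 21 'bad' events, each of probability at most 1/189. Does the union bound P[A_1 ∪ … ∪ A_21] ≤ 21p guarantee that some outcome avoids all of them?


Union bound: P[∪_{i=1}^{21} A_i] ≤ Σ_i P[A_i] ≤ 21·p = 21·(1/189) = 1/9.
Numerically: 1/9 ≈ 0.111.
Is 1/9 < 1? YES.
Since P[∪ A_i] ≤ 1/9 < 1, the complement has P[∩ A_i^c] ≥ 1 − 1/9 = 8/9 > 0, so some outcome avoids every A_i.

21·p = 1/9 ≈ 0.111; existence CERTIFIED by the union bound.


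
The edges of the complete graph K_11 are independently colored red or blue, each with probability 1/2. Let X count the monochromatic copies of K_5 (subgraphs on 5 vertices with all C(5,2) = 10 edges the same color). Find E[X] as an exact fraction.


Let X = Σ_S X_S over the C(11, 5) = 462 subsets S of size 5, where X_S = 1 if the K_5 on S is monochromatic.
For a fixed S, the K_5 on S has C(5, 2) = 10 edges. P[all 10 edges red] = (1/2)^10, and likewise for blue, so P[monochromatic] = 2·(1/2)^10 = 2^{1 − 10} = 1/512.
By linearity of expectation: E[X] = C(11, 5) · 2^{1 − 10} = 462 · 1/512 = 231/256.
Numerically: E[X] ≈ 0.902344.

E[X] = C(11,5)·2^(1−C(5,2)) = 231/256 ≈ 0.902344.


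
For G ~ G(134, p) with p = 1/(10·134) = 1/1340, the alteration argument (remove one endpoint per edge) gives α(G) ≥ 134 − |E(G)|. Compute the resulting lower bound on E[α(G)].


E[|E(G)|] = C(134, 2)·p = 8911 · (1/1340) = 133/20.
E[α(G)] ≥ n − E[|E(G)|] = 134 − 133/20 = 2547/20.
Numerically: ≈ 127.350.
(This is only a lower bound; the true E[α(G)] may be larger.)

E[α(G)] ≥ 2547/20 ≈ 127.350.


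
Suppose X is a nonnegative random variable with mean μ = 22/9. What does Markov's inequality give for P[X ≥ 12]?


μ = E[X] = 22/9, a = 12.
Markov: P[X ≥ 12] ≤ μ/a = (22/9)/12 = 11/54.
Numerically: ≈ 0.2037.
(Since a = 12 > μ = 2.4444, the bound 11/54 is < 1 and informative.)

P[X ≥ 12] ≤ 11/54 ≈ 0.2037.


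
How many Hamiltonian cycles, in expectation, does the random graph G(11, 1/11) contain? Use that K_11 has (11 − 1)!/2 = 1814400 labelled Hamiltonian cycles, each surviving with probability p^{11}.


K_11 has (11 − 1)!/2 = 1814400 labelled Hamiltonian cycles.
For each such Hamiltonian cycle H, let X_H = 1 if all 11 edges of H are present in G. Then P[X_H = 1] = p^{11} = (1/11)^{11} = 1/285311670611.
Summing the indicators: E[X] = Σ_H E[X_H] = 1814400 · p^{11} = 1814400 · 1/285311670611 = 1814400/285311670611.
Numerically: E[X] ≈ 6.36e-06.

E[X] = 1814400 · (1/11)^{11} = 1814400/285311670611 ≈ 6.36e-06.


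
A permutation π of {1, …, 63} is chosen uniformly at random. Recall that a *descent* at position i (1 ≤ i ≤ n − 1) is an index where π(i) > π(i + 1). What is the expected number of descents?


Write X = Σ X_I over i = 1, …, 62, with X_I the indicator of one descent.
There are 62 indicators.
For each fixed i, the pair (π(i), π(i+1)) is a uniformly random ordered pair of distinct values from {1, …, 63}; by symmetry P[π(i) > π(i+1)] = 1/2.
By linearity: E[X] = 62 · (1/2) = (63 − 1) · (1/2) = 31 ≈ 31.000.

E[X] = 31 = 31.000.


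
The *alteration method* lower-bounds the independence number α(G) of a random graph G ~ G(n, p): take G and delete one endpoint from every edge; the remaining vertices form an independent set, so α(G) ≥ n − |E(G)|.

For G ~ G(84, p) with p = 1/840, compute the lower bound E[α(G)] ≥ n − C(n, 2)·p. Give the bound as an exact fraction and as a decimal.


E[|E(G)|] = C(84, 2)·p = 3486 · (1/840) = 83/20.
E[α(G)] ≥ n − E[|E(G)|] = 84 − 83/20 = 1597/20.
Numerically: ≈ 79.8500.
(This is only a lower bound; the true E[α(G)] may be larger.)

E[α(G)] ≥ 1597/20 ≈ 79.8500.


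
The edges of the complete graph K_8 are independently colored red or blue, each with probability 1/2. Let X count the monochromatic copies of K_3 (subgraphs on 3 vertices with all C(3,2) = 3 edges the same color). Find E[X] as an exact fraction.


Let X = Σ_S X_S over the C(8, 3) = 56 subsets S of size 3, where X_S = 1 if the K_3 on S is monochromatic.
For a fixed S, the K_3 on S has C(3, 2) = 3 edges. P[all 3 edges red] = (1/2)^3, and likewise for blue, so P[monochromatic] = 2·(1/2)^3 = 2^{1 − 3} = 1/4.
Summing: E[X] = C(8, 3) · 2^{1 − 3} = 56 · 1/4 = 14.
Numerically: E[X] ≈ 14.0000.

E[X] = C(8,3)·2^(1−C(3,2)) = 14 ≈ 14.0000.


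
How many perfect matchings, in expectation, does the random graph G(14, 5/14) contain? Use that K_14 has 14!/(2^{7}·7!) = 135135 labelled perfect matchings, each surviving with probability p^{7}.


K_14 has 14!/(2^{7}·7!) = 135135 labelled perfect matchings.
For each such perfect matching H, let X_H = 1 if all 7 edges of H are present in G. Then P[X_H = 1] = p^{7} = (5/14)^{7} = 78125/105413504.
Summing the indicators: E[X] = Σ_H E[X_H] = 135135 · p^{7} = 135135 · 78125/105413504 = 1508203125/15059072.
Numerically: E[X] ≈ 100.152.

E[X] = 135135 · (5/14)^{7} = 1508203125/15059072 ≈ 100.152.


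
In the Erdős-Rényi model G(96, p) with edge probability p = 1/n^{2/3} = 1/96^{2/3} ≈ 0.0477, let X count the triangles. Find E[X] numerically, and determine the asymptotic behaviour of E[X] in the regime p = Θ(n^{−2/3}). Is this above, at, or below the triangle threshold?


Number of potential triangles: C(96, 3) = 142880.
Each occurs with probability p³ ≈ (0.0477)³ ≈ 1.085069e-04.
By linearity: E[X] = C(96, 3)·p³ ≈ 142880 · 1.085069e-04 ≈ 15.5035.
Since α = 2/3 < 1, p = c/n^{2/3} ≫ 1/n is above the triangle threshold p ~ 1/n. Asymptotically E[X] ~ (c³/6)·n^{3(1−α)} = (1³/6)·n^{1} → ∞; triangles are abundant w.h.p.

E[X] ≈ 15.5035; in regime p = Θ(1/n^{2/3}) E[X] diverges (above the triangle threshold p ~ 1/n).


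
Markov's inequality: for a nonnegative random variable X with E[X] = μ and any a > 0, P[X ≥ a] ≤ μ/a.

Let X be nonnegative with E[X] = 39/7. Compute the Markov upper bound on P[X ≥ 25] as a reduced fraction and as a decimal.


μ = E[X] = 39/7, a = 25.
Markov: P[X ≥ 25] ≤ μ/a = (39/7)/25 = 39/175.
Numerically: ≈ 0.2229.
(Since a = 25 > μ = 5.5714, the bound 39/175 is < 1 and informative.)

P[X ≥ 25] ≤ 39/175 ≈ 0.2229.


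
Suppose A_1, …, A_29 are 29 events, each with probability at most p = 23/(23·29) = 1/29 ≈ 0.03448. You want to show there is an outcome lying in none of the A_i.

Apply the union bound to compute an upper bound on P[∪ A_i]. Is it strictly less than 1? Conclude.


Union bound: P[∪_{i=1}^{29} A_i] ≤ Σ_i P[A_i] ≤ 29·p = 29·(1/29) = 1.
Numerically: 1 ≈ 1.00000.
Is 1 < 1? NO.
Since the bound 1 is ≥ 1, the union bound is uninformative here; it does NOT by itself certify existence.

29·p = 1 ≈ 1.00000; existence NOT certified by the union bound.


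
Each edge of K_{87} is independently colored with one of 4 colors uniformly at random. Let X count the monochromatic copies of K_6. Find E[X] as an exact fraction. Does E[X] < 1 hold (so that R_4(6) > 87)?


E[X] = C(87, 6) · 4^{1 − 15} = 504981379 · 4^{−14} = 504981379/268435456.
As a reduced fraction: E[X] = 504981379/268435456 ≈ 1.8812.
Is E[X] < 1? NO.
Since E[X] ≥ 1, the first-moment bound is inconclusive at n = 87; it does NOT by itself certify R_4(6) > 87.

E[X] = 504981379/268435456 ≈ 1.8812; E[X] ≥ 1; first-moment method inconclusive here.


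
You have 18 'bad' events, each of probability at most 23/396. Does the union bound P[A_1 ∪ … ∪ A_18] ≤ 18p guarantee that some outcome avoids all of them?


Union bound: P[∪_{i=1}^{18} A_i] ≤ Σ_i P[A_i] ≤ 18·p = 18·(23/396) = 23/22.
Numerically: 23/22 ≈ 1.04545.
Is 23/22 < 1? NO.
Since the bound 23/22 is ≥ 1, the union bound is uninformative here; it does NOT by itself certify existence.

18·p = 23/22 ≈ 1.04545; existence NOT certified by the union bound.


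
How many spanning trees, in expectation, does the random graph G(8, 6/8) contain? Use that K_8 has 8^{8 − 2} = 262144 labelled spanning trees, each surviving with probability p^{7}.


K_8 has 8^{8 − 2} = 262144 labelled spanning trees.
For each such spanning tree H, let X_H = 1 if all 7 edges of H are present in G. Then P[X_H = 1] = p^{7} = (3/4)^{7} = 2187/16384.
Summing the indicators: E[X] = Σ_H E[X_H] = 262144 · p^{7} = 262144 · 2187/16384 = 34992.
Numerically: E[X] ≈ 3.5e+04.

E[X] = 262144 · (3/4)^{7} = 34992 ≈ 3.5e+04.


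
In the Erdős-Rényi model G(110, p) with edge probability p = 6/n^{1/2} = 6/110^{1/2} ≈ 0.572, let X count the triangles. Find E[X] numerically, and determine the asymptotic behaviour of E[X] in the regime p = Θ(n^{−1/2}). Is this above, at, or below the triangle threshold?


Number of potential triangles: C(110, 3) = 215820.
Each occurs with probability p³ ≈ (0.572)³ ≈ 1.87225e-01.
By linearity: E[X] = C(110, 3)·p³ ≈ 215820 · 1.87225e-01 ≈ 40406.982.
Since α = 1/2 < 1, p = c/n^{1/2} ≫ 1/n is above the triangle threshold p ~ 1/n. Asymptotically E[X] ~ (c³/6)·n^{3(1−α)} = (6³/6)·n^{1.5} → ∞; triangles are abundant w.h.p.

E[X] ≈ 40406.982; in regime p = Θ(1/n^{1/2}) E[X] diverges (above the triangle threshold p ~ 1/n).


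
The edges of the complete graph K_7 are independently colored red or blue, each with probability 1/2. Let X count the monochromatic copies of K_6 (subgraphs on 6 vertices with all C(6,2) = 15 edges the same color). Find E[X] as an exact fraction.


Let X = Σ_S X_S over the C(7, 6) = 7 subsets S of size 6, where X_S = 1 if the K_6 on S is monochromatic.
For a fixed S, the K_6 on S has C(6, 2) = 15 edges. P[all 15 edges red] = (1/2)^15, and likewise for blue, so P[monochromatic] = 2·(1/2)^15 = 2^{1 − 15} = 1/16384.
By linearity: E[X] = C(7, 6) · 2^{1 − 15} = 7 · 1/16384 = 7/16384.
Numerically: E[X] ≈ 0.00043.

E[X] = C(7,6)·2^(1−C(6,2)) = 7/16384 ≈ 0.00043.


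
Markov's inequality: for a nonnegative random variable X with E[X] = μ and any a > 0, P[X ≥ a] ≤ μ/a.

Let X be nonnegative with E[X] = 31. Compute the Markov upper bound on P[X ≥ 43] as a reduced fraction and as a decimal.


μ = E[X] = 31, a = 43.
Markov: P[X ≥ 43] ≤ μ/a = (31)/43 = 31/43.
Numerically: ≈ 0.721.
(Since a = 43 > μ = 31.000, the bound 31/43 is < 1 and informative.)

P[X ≥ 43] ≤ 31/43 ≈ 0.721.


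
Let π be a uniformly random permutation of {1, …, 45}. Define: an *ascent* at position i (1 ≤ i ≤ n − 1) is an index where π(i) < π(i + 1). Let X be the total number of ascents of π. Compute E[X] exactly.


Write X = Σ X_I over i = 1, …, 44, with X_I the indicator of one ascent.
There are 44 indicators.
For each fixed i, the pair (π(i), π(i+1)) is a uniformly random ordered pair of distinct values from {1, …, 45}; by symmetry P[π(i) < π(i+1)] = 1/2.
By linearity: E[X] = 44 · (1/2) = (45 − 1) · (1/2) = 22 ≈ 22.000000.

E[X] = 22 = 22.000000.


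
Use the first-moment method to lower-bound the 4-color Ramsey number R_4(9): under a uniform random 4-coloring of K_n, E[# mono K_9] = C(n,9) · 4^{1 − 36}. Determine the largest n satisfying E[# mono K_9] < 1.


We need C(n, 9) · 4^{1 − 36} < 1, i.e. C(n, 9) < 4^{36 − 1} = 1180591620717411303424.
Check values of n near the boundary:
  n = 913: C(913, 9) = 1167605542753639808390; 1167605542753639808390 < 1180591620717411303424? YES
  n = 914: C(914, 9) = 1179217089587653905932; 1179217089587653905932 < 1180591620717411303424? YES
  n = 915: C(915, 9) = 1190931166636537885130; 1190931166636537885130 < 1180591620717411303424? NO
  n = 916: C(916, 9) = 1202748565202942340440; 1202748565202942340440 < 1180591620717411303424? NO
  n = 917: C(917, 9) = 1214670081818390006810; 1214670081818390006810 < 1180591620717411303424? NO
The largest n with C(n, 9) < 1180591620717411303424 is n = 914 (where E[X] = 294804272396913476483/295147905179352825856 ≈ 0.99884). Hence R_4(9) > 914, i.e. R_4(9) ≥ 915.

Largest n = 914; hence R_4(9) > 914.


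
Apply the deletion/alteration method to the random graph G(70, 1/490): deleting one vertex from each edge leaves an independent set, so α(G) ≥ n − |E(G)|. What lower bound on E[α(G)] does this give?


E[|E(G)|] = C(70, 2)·p = 2415 · (1/490) = 69/14.
E[α(G)] ≥ n − E[|E(G)|] = 70 − 69/14 = 911/14.
Numerically: ≈ 65.0714.
(This is only a lower bound; the true E[α(G)] may be larger.)

E[α(G)] ≥ 911/14 ≈ 65.0714.


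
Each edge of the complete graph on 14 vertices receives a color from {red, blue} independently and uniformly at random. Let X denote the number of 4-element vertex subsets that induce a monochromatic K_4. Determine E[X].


Let X = Σ_S X_S over the C(14, 4) = 1001 subsets S of size 4, where X_S = 1 if the K_4 on S is monochromatic.
For a fixed S, the K_4 on S has C(4, 2) = 6 edges. P[all 6 edges red] = (1/2)^6, and likewise for blue, so P[monochromatic] = 2·(1/2)^6 = 2^{1 − 6} = 1/32.
By linearity: E[X] = C(14, 4) · 2^{1 − 6} = 1001 · 1/32 = 1001/32.
Numerically: E[X] ≈ 31.28125.

E[X] = C(14,4)·2^(1−C(4,2)) = 1001/32 ≈ 31.28125.


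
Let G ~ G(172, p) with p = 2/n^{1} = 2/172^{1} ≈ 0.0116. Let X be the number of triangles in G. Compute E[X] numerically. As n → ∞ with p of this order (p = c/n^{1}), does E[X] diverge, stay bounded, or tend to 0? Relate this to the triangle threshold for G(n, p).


Number of potential triangles: C(172, 3) = 833340.
Each occurs with probability p³ ≈ (0.0116)³ ≈ 1.57219e-06.
By linearity: E[X] = C(172, 3)·p³ ≈ 833340 · 1.57219e-06 ≈ 1.310.
Here α = 1, so p = 2/n is exactly at the triangle threshold p ~ 1/n. Asymptotically E[X] → c³/6 = 2³/6 = 4/3 ≈ 1.333, a bounded constant. In this regime the triangle count is asymptotically Poisson(c³/6).

E[X] ≈ 1.310; in regime p = Θ(1/n^{1}) E[X] stays bounded (at the triangle threshold p ~ 1/n).


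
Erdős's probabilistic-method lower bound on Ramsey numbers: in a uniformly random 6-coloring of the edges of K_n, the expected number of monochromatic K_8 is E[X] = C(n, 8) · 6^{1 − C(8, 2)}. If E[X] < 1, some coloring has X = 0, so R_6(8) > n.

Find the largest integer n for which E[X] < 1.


We need C(n, 8) · 6^{1 − 28} < 1, i.e. C(n, 8) < 6^{28 − 1} = 1023490369077469249536.
Check values of n near the boundary:
  n = 1591: C(1591, 8) = 1000427749141189953870; 1000427749141189953870 < 1023490369077469249536? YES
  n = 1592: C(1592, 8) = 1005480414540892933435; 1005480414540892933435 < 1023490369077469249536? YES
  n = 1593: C(1593, 8) = 1010555394551193970323; 1010555394551193970323 < 1023490369077469249536? YES
  n = 1594: C(1594, 8) = 1015652773590544255167; 1015652773590544255167 < 1023490369077469249536? YES
  n = 1595: C(1595, 8) = 1020772636343363633895; 1020772636343363633895 < 1023490369077469249536? YES
  n = 1596: C(1596, 8) = 1025915067760710553965; 1025915067760710553965 < 1023490369077469249536? NO
The largest n with C(n, 8) < 1023490369077469249536 is n = 1595 (where E[X] = 113419181815929292655/113721152119718805504 ≈ 0.997). Hence R_6(8) > 1595, i.e. R_6(8) ≥ 1596.

Largest n = 1595; hence R_6(8) > 1595.


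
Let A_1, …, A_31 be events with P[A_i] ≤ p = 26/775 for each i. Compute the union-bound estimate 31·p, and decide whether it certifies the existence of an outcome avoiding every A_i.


Union bound: P[∪_{i=1}^{31} A_i] ≤ Σ_i P[A_i] ≤ 31·p = 31·(26/775) = 26/25.
Numerically: 26/25 ≈ 1.040.
Is 26/25 < 1? NO.
Since the bound 26/25 is ≥ 1, the union bound is uninformative here; it does NOT by itself certify existence.

31·p = 26/25 ≈ 1.040; existence NOT certified by the union bound.


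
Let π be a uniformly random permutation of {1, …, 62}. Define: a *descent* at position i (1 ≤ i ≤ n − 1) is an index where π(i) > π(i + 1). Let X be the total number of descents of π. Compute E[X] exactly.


Write X = Σ X_I over i = 1, …, 61, with X_I the indicator of one descent.
There are 61 indicators.
For each fixed i, the pair (π(i), π(i+1)) is a uniformly random ordered pair of distinct values from {1, …, 62}; by symmetry P[π(i) > π(i+1)] = 1/2.
By linearity: E[X] = 61 · (1/2) = (62 − 1) · (1/2) = 61/2 ≈ 30.500.

E[X] = 61/2 = 30.500.


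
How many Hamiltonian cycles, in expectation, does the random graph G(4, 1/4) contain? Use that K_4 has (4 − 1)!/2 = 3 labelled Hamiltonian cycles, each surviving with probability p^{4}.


K_4 has (4 − 1)!/2 = 3 labelled Hamiltonian cycles.
For each such Hamiltonian cycle H, let X_H = 1 if all 4 edges of H are present in G. Then P[X_H = 1] = p^{4} = (1/4)^{4} = 1/256.
Summing the indicators: E[X] = Σ_H E[X_H] = 3 · p^{4} = 3 · 1/256 = 3/256.
Numerically: E[X] ≈ 0.01172.

E[X] = 3 · (1/4)^{4} = 3/256 ≈ 0.01172.


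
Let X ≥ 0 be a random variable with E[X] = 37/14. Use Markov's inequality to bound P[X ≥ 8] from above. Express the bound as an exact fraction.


μ = E[X] = 37/14, a = 8.
Markov: P[X ≥ 8] ≤ μ/a = (37/14)/8 = 37/112.
Numerically: ≈ 0.33036.
(Since a = 8 > μ = 2.64286, the bound 37/112 is < 1 and informative.)

P[X ≥ 8] ≤ 37/112 ≈ 0.33036.


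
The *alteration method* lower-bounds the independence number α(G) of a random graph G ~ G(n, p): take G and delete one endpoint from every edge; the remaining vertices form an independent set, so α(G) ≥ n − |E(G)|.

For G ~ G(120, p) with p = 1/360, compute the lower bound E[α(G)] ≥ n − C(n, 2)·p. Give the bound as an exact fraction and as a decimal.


E[|E(G)|] = C(120, 2)·p = 7140 · (1/360) = 119/6.
E[α(G)] ≥ n − E[|E(G)|] = 120 − 119/6 = 601/6.
Numerically: ≈ 100.1667.
(This is only a lower bound; the true E[α(G)] may be larger.)

E[α(G)] ≥ 601/6 ≈ 100.1667.


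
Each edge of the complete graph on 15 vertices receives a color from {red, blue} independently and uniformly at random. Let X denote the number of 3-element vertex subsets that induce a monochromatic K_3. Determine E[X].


Let X = Σ_S X_S over the C(15, 3) = 455 subsets S of size 3, where X_S = 1 if the K_3 on S is monochromatic.
For a fixed S, the K_3 on S has C(3, 2) = 3 edges. P[all 3 edges red] = (1/2)^3, and likewise for blue, so P[monochromatic] = 2·(1/2)^3 = 2^{1 − 3} = 1/4.
By linearity: E[X] = C(15, 3) · 2^{1 − 3} = 455 · 1/4 = 455/4.
Numerically: E[X] ≈ 113.75000.

E[X] = C(15,3)·2^(1−C(3,2)) = 455/4 ≈ 113.75000.


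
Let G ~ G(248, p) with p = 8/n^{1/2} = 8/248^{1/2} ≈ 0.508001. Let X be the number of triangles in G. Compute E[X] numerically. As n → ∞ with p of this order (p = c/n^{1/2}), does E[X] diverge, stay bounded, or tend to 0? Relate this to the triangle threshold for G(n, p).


Number of potential triangles: C(248, 3) = 2511496.
Each occurs with probability p³ ≈ (0.508001)³ ≈ 1.31096905e-01.
By linearity: E[X] = C(248, 3)·p³ ≈ 2511496 · 1.31096905e-01 ≈ 329249.353250.
Since α = 1/2 < 1, p = c/n^{1/2} ≫ 1/n is above the triangle threshold p ~ 1/n. Asymptotically E[X] ~ (c³/6)·n^{3(1−α)} = (8³/6)·n^{1.5} → ∞; triangles are abundant w.h.p.

E[X] ≈ 329249.353250; in regime p = Θ(1/n^{1/2}) E[X] diverges (above the triangle threshold p ~ 1/n).


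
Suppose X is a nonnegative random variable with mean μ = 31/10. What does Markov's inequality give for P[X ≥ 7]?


μ = E[X] = 31/10, a = 7.
Markov: P[X ≥ 7] ≤ μ/a = (31/10)/7 = 31/70.
Numerically: ≈ 0.44286.
(Since a = 7 > μ = 3.10000, the bound 31/70 is < 1 and informative.)

P[X ≥ 7] ≤ 31/70 ≈ 0.44286.


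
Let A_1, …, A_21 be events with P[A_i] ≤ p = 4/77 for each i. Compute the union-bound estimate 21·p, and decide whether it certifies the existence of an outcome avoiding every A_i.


Union bound: P[∪_{i=1}^{21} A_i] ≤ Σ_i P[A_i] ≤ 21·p = 21·(4/77) = 12/11.
Numerically: 12/11 ≈ 1.09091.
Is 12/11 < 1? NO.
Since the bound 12/11 is ≥ 1, the union bound is uninformative here; it does NOT by itself certify existence.

21·p = 12/11 ≈ 1.09091; existence NOT certified by the union bound.


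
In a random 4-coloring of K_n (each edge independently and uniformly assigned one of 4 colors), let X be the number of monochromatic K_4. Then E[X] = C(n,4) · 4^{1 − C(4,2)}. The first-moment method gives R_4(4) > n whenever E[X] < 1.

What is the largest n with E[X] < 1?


We need C(n, 4) · 4^{1 − 6} < 1, i.e. C(n, 4) < 4^{6 − 1} = 1024.
Check values of n near the boundary:
  n = 13: C(13, 4) = 715; 715 < 1024? YES
  n = 14: C(14, 4) = 1001; 1001 < 1024? YES
  n = 15: C(15, 4) = 1365; 1365 < 1024? NO
The largest n with C(n, 4) < 1024 is n = 14 (where E[X] = 1001/1024 ≈ 0.978). Hence R_4(4) > 14, i.e. R_4(4) ≥ 15.

Largest n = 14; hence R_4(4) > 14.


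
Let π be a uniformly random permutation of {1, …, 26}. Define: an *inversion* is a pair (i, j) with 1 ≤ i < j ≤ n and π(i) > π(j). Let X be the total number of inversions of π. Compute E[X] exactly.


Write X = Σ X_I over the C(26, 2) = 325 pairs i < j, with X_I the indicator of one inversion.
There are 325 indicators.
For each fixed pair i < j, the values π(i) and π(j) are two distinct elements of {1, …, 26} in uniformly random order; by symmetry P[π(i) > π(j)] = 1/2.
By linearity: E[X] = 325 · (1/2) = C(26, 2) · (1/2) = 325/2 = 325/2 ≈ 162.50000.

E[X] = 325/2 = 162.50000.


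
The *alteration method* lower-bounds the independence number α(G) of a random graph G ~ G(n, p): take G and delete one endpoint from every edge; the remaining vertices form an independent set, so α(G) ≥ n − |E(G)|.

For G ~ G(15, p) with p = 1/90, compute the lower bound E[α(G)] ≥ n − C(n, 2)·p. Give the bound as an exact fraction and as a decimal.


E[|E(G)|] = C(15, 2)·p = 105 · (1/90) = 7/6.
E[α(G)] ≥ n − E[|E(G)|] = 15 − 7/6 = 83/6.
Numerically: ≈ 13.83333.
(This is only a lower bound; the true E[α(G)] may be larger.)

E[α(G)] ≥ 83/6 ≈ 13.83333.


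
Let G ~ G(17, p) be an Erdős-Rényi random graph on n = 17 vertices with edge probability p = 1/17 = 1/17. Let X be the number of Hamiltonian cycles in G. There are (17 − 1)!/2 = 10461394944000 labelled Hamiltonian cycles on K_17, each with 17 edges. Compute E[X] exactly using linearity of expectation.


K_17 has (17 − 1)!/2 = 10461394944000 labelled Hamiltonian cycles.
For each such Hamiltonian cycle H, let X_H = 1 if all 17 edges of H are present in G. Then P[X_H = 1] = p^{17} = (1/17)^{17} = 1/827240261886336764177.
By linearity: E[X] = Σ_H E[X_H] = 10461394944000 · p^{17} = 10461394944000 · 1/827240261886336764177 = 10461394944000/827240261886336764177.
Numerically: E[X] ≈ 1.26461e-08.

E[X] = 10461394944000 · (1/17)^{17} = 10461394944000/827240261886336764177 ≈ 1.26461e-08.


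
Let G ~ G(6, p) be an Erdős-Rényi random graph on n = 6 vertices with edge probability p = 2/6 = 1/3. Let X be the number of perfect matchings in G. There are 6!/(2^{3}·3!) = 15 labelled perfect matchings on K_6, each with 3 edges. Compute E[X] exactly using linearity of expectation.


K_6 has 6!/(2^{3}·3!) = 15 labelled perfect matchings.
For each such perfect matching H, let X_H = 1 if all 3 edges of H are present in G. Then P[X_H = 1] = p^{3} = (1/3)^{3} = 1/27.
By linearity: E[X] = Σ_H E[X_H] = 15 · p^{3} = 15 · 1/27 = 5/9.
Numerically: E[X] ≈ 0.5556.

E[X] = 15 · (1/3)^{3} = 5/9 ≈ 0.5556.


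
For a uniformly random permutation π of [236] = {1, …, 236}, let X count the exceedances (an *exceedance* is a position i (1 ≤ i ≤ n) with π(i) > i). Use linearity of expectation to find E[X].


Write X = Σ_{i=1}^{236} X_i, where X_i = 1_{π(i) > i}.
For each fixed i, π(i) is uniform over {1, …, 236} (marginal of a uniform permutation), so P[π(i) > i] = (n − i)/n. Summing: Σ_{i=1}^{236} (n − i)/n = (0 + 1 + … + 235)/236 = 236(236 − 1)/(2·236) = (236 − 1)/2.
Hence E[X] = Σ_{i=1}^{236} (236 − i)/236 = 235/2 ≈ 117.500000.

E[X] = 235/2 = 117.500000.


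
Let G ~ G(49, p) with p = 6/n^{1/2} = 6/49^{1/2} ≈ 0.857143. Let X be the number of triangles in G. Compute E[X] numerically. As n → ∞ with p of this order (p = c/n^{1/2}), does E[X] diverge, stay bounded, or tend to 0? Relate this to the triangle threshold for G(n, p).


Number of potential triangles: C(49, 3) = 18424.
Each occurs with probability p³ ≈ (0.857143)³ ≈ 6.29737609e-01.
By linearity: E[X] = C(49, 3)·p³ ≈ 18424 · 6.29737609e-01 ≈ 11602.285714.
Since α = 1/2 < 1, p = c/n^{1/2} ≫ 1/n is above the triangle threshold p ~ 1/n. Asymptotically E[X] ~ (c³/6)·n^{3(1−α)} = (6³/6)·n^{1.5} → ∞; triangles are abundant w.h.p.

E[X] ≈ 11602.285714; in regime p = Θ(1/n^{1/2}) E[X] diverges (above the triangle threshold p ~ 1/n).


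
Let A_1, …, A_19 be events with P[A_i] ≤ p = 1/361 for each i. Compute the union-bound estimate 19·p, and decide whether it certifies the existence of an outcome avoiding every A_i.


Union bound: P[∪_{i=1}^{19} A_i] ≤ Σ_i P[A_i] ≤ 19·p = 19·(1/361) = 1/19.
Numerically: 1/19 ≈ 0.0526316.
Is 1/19 < 1? YES.
Since P[∪ A_i] ≤ 1/19 < 1, the complement has P[∩ A_i^c] ≥ 1 − 1/19 = 18/19 > 0, so some outcome avoids every A_i.

19·p = 1/19 ≈ 0.0526316; existence CERTIFIED by the union bound.


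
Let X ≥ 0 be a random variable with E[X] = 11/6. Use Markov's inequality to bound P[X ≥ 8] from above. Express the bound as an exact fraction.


μ = E[X] = 11/6, a = 8.
Markov: P[X ≥ 8] ≤ μ/a = (11/6)/8 = 11/48.
Numerically: ≈ 0.22917.
(Since a = 8 > μ = 1.83333, the bound 11/48 is < 1 and informative.)

P[X ≥ 8] ≤ 11/48 ≈ 0.22917.


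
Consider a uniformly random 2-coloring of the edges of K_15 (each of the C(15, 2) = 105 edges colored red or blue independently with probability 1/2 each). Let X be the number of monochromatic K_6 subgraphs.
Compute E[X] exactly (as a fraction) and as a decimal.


Let X = Σ_S X_S over the C(15, 6) = 5005 subsets S of size 6, where X_S = 1 if the K_6 on S is monochromatic.
For a fixed S, the K_6 on S has C(6, 2) = 15 edges. P[all 15 edges red] = (1/2)^15, and likewise for blue, so P[monochromatic] = 2·(1/2)^15 = 2^{1 − 15} = 1/16384.
Summing: E[X] = C(15, 6) · 2^{1 − 15} = 5005 · 1/16384 = 5005/16384.
Numerically: E[X] ≈ 0.305.

E[X] = C(15,6)·2^(1−C(6,2)) = 5005/16384 ≈ 0.305.


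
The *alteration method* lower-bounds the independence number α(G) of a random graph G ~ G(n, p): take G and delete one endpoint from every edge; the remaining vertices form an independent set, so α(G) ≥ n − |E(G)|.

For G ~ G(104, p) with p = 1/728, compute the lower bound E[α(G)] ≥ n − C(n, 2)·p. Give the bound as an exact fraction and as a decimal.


E[|E(G)|] = C(104, 2)·p = 5356 · (1/728) = 103/14.
E[α(G)] ≥ n − E[|E(G)|] = 104 − 103/14 = 1353/14.
Numerically: ≈ 96.643.
(This is only a lower bound; the true E[α(G)] may be larger.)

E[α(G)] ≥ 1353/14 ≈ 96.643.


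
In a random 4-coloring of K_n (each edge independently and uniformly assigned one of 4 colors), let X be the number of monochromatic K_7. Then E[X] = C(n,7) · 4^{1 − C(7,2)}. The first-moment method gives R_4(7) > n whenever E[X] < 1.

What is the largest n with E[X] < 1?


We need C(n, 7) · 4^{1 − 21} < 1, i.e. C(n, 7) < 4^{21 − 1} = 1099511627776.
Check values of n near the boundary:
  n = 178: C(178, 7) = 996867063280; 996867063280 < 1099511627776? YES
  n = 179: C(179, 7) = 1037437234460; 1037437234460 < 1099511627776? YES
  n = 180: C(180, 7) = 1079414463600; 1079414463600 < 1099511627776? YES
  n = 181: C(181, 7) = 1122839183400; 1122839183400 < 1099511627776? NO
  n = 182: C(182, 7) = 1167752750736; 1167752750736 < 1099511627776? NO
The largest n with C(n, 7) < 1099511627776 is n = 180 (where E[X] = 67463403975/68719476736 ≈ 0.9817217). Hence R_4(7) > 180, i.e. R_4(7) ≥ 181.

Largest n = 180; hence R_4(7) > 180.


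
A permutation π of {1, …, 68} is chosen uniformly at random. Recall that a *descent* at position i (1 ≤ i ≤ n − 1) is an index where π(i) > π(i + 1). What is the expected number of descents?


Write X = Σ X_I over i = 1, …, 67, with X_I the indicator of one descent.
There are 67 indicators.
For each fixed i, the pair (π(i), π(i+1)) is a uniformly random ordered pair of distinct values from {1, …, 68}; by symmetry P[π(i) > π(i+1)] = 1/2.
By linearity: E[X] = 67 · (1/2) = (68 − 1) · (1/2) = 67/2 ≈ 33.5000.

E[X] = 67/2 = 33.5000.


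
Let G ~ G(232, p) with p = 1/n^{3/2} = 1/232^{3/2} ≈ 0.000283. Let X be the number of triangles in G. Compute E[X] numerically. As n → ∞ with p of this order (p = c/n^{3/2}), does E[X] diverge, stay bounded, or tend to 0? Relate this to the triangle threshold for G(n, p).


Number of potential triangles: C(232, 3) = 2054360.
Each occurs with probability p³ ≈ (0.000283)³ ≈ 2.26623e-11.
By linearity: E[X] = C(232, 3)·p³ ≈ 2054360 · 2.26623e-11 ≈ 0.000.
Since α = 3/2 > 1, p = c/n^{3/2} = o(1/n) is below the triangle threshold p ~ 1/n. Asymptotically E[X] ~ (c³/6)·n^{3(1−α)} = (1³/6)·n^{-1.5} → 0, so by Markov's inequality G has no triangles w.h.p.

E[X] ≈ 0.000; in regime p = Θ(1/n^{3/2}) E[X] tends to 0 (below the triangle threshold p ~ 1/n).


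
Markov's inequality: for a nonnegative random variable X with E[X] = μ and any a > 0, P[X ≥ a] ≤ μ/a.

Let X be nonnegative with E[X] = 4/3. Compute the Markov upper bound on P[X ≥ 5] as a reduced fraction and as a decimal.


μ = E[X] = 4/3, a = 5.
Markov: P[X ≥ 5] ≤ μ/a = (4/3)/5 = 4/15.
Numerically: ≈ 0.267.
(Since a = 5 > μ = 1.333, the bound 4/15 is < 1 and informative.)

P[X ≥ 5] ≤ 4/15 ≈ 0.267.


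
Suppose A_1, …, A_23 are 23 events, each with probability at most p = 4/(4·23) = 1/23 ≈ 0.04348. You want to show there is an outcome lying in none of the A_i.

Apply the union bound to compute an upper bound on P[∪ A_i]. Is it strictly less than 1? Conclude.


Union bound: P[∪_{i=1}^{23} A_i] ≤ Σ_i P[A_i] ≤ 23·p = 23·(1/23) = 1.
Numerically: 1 ≈ 1.00000.
Is 1 < 1? NO.
Since the bound 1 is ≥ 1, the union bound is uninformative here; it does NOT by itself certify existence.

23·p = 1 ≈ 1.00000; existence NOT certified by the union bound.


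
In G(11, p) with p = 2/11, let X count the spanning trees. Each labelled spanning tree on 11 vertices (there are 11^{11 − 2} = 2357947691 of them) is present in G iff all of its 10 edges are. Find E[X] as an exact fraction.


K_11 has 11^{11 − 2} = 2357947691 labelled spanning trees.
For each such spanning tree H, let X_H = 1 if all 10 edges of H are present in G. Then P[X_H = 1] = p^{10} = (2/11)^{10} = 1024/25937424601.
By linearity of expectation: E[X] = Σ_H E[X_H] = 2357947691 · p^{10} = 2357947691 · 1024/25937424601 = 1024/11.
Numerically: E[X] ≈ 93.091.

E[X] = 2357947691 · (2/11)^{10} = 1024/11 ≈ 93.091.


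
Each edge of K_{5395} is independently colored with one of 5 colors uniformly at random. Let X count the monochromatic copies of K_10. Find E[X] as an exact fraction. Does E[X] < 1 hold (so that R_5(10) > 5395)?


E[X] = C(5395, 10) · 5^{1 − 45} = 5708563736675616143322765475706 · 5^{−44} = 5708563736675616143322765475706/5684341886080801486968994140625.
As a reduced fraction: E[X] = 5708563736675616143322765475706/5684341886080801486968994140625 ≈ 1.004261.
Is E[X] < 1? NO.
Since E[X] ≥ 1, the first-moment bound is inconclusive at n = 5395; it does NOT by itself certify R_5(10) > 5395.

E[X] = 5708563736675616143322765475706/5684341886080801486968994140625 ≈ 1.004261; E[X] ≥ 1; first-moment method inconclusive here.


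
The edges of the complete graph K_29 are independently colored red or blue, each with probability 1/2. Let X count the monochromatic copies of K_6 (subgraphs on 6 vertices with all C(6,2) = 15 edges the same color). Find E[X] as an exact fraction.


Let X = Σ_S X_S over the C(29, 6) = 475020 subsets S of size 6, where X_S = 1 if the K_6 on S is monochromatic.
For a fixed S, the K_6 on S has C(6, 2) = 15 edges. P[all 15 edges red] = (1/2)^15, and likewise for blue, so P[monochromatic] = 2·(1/2)^15 = 2^{1 − 15} = 1/16384.
Summing: E[X] = C(29, 6) · 2^{1 − 15} = 475020 · 1/16384 = 118755/4096.
Numerically: E[X] ≈ 28.99292.

E[X] = C(29,6)·2^(1−C(6,2)) = 118755/4096 ≈ 28.99292.


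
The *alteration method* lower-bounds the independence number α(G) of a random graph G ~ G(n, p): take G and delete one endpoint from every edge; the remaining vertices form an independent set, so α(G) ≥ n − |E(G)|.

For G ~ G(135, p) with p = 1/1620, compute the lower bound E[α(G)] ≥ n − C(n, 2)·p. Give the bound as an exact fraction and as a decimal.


E[|E(G)|] = C(135, 2)·p = 9045 · (1/1620) = 67/12.
E[α(G)] ≥ n − E[|E(G)|] = 135 − 67/12 = 1553/12.
Numerically: ≈ 129.4167.
(This is only a lower bound; the true E[α(G)] may be larger.)

E[α(G)] ≥ 1553/12 ≈ 129.4167.


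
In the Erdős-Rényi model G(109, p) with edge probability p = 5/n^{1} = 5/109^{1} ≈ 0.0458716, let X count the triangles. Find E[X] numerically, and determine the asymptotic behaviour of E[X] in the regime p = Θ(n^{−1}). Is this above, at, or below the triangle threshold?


Number of potential triangles: C(109, 3) = 209934.
Each occurs with probability p³ ≈ (0.0458716)³ ≈ 9.65229350e-05.
By linearity: E[X] = C(109, 3)·p³ ≈ 209934 · 9.65229350e-05 ≈ 20.263446.
Here α = 1, so p = 5/n is exactly at the triangle threshold p ~ 1/n. Asymptotically E[X] → c³/6 = 5³/6 = 125/6 ≈ 20.833333, a bounded constant. In this regime the triangle count is asymptotically Poisson(c³/6).

E[X] ≈ 20.263446; in regime p = Θ(1/n^{1}) E[X] stays bounded (at the triangle threshold p ~ 1/n).


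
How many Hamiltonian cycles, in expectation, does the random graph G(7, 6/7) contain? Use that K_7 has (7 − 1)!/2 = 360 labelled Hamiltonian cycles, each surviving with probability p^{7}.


K_7 has (7 − 1)!/2 = 360 labelled Hamiltonian cycles.
For each such Hamiltonian cycle H, let X_H = 1 if all 7 edges of H are present in G. Then P[X_H = 1] = p^{7} = (6/7)^{7} = 279936/823543.
By linearity of expectation: E[X] = Σ_H E[X_H] = 360 · p^{7} = 360 · 279936/823543 = 100776960/823543.
Numerically: E[X] ≈ 122.37.

E[X] = 360 · (6/7)^{7} = 100776960/823543 ≈ 122.37.


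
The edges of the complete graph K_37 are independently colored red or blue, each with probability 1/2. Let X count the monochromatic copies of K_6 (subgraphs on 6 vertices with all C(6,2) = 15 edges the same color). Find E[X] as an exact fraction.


Let X = Σ_S X_S over the C(37, 6) = 2324784 subsets S of size 6, where X_S = 1 if the K_6 on S is monochromatic.
For a fixed S, the K_6 on S has C(6, 2) = 15 edges. P[all 15 edges red] = (1/2)^15, and likewise for blue, so P[monochromatic] = 2·(1/2)^15 = 2^{1 − 15} = 1/16384.
By linearity: E[X] = C(37, 6) · 2^{1 − 15} = 2324784 · 1/16384 = 145299/1024.
Numerically: E[X] ≈ 141.894.

E[X] = C(37,6)·2^(1−C(6,2)) = 145299/1024 ≈ 141.894.


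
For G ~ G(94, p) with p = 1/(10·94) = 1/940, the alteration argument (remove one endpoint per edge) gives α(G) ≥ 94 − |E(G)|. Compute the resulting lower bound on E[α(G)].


E[|E(G)|] = C(94, 2)·p = 4371 · (1/940) = 93/20.
E[α(G)] ≥ n − E[|E(G)|] = 94 − 93/20 = 1787/20.
Numerically: ≈ 89.35000.
(This is only a lower bound; the true E[α(G)] may be larger.)

E[α(G)] ≥ 1787/20 ≈ 89.35000.


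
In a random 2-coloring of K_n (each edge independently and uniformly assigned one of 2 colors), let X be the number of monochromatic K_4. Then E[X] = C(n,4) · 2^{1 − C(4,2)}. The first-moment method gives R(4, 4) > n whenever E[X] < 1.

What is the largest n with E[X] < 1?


We need C(n, 4) · 2^{1 − 6} < 1, i.e. C(n, 4) < 2^{6 − 1} = 32.
Check values of n near the boundary:
  n = 4: C(4, 4) = 1; 1 < 32? YES
  n = 5: C(5, 4) = 5; 5 < 32? YES
  n = 6: C(6, 4) = 15; 15 < 32? YES
  n = 7: C(7, 4) = 35; 35 < 32? NO
The largest n with C(n, 4) < 32 is n = 6 (where E[X] = 15/32 ≈ 0.469). Hence R(4, 4) > 6, i.e. R(4, 4) ≥ 7.

Largest n = 6; hence R(4, 4) > 6.
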